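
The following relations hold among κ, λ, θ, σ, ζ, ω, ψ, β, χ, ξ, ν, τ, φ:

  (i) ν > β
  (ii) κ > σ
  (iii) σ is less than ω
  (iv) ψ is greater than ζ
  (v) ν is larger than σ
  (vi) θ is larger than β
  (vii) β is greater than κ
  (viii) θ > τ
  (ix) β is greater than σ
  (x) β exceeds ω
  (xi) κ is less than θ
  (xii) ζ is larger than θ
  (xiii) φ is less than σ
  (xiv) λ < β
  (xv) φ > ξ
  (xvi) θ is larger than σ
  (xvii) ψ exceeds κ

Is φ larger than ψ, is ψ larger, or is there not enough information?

φ < σ and σ < ω give φ < ω.
Then ω < β extends the chain to β.
With β < θ: φ < σ < ω < β < θ.
Then θ < ζ extends the chain to ζ.
With ζ < ψ: φ < σ < ω < β < θ < ζ < ψ.
So ψ is larger.

ψ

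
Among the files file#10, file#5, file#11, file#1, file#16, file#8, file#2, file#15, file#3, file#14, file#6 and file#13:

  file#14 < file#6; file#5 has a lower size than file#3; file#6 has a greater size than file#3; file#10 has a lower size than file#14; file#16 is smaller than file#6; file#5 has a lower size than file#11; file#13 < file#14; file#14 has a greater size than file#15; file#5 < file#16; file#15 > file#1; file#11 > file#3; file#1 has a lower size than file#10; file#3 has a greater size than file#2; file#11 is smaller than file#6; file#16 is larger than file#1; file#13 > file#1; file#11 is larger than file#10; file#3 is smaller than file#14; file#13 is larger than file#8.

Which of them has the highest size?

file#8 is not greatest since file#8 < file#13; file#1 is not greatest since file#1 < file#10; file#5 is not greatest since file#5 < file#11; file#10 is not greatest since file#10 < file#14; file#15 is not greatest since file#15 < file#14; file#2 is not greatest since file#2 < file#3; file#3 is not greatest since file#3 < file#6; file#13 is not greatest since file#13 < file#14; file#11 is not greatest since file#11 < file#6; file#16 is not greatest since file#16 < file#6; file#14 is not greatest since file#14 < file#6.
Only file#6 has nothing above it, so file#6 is the highest size.

file#6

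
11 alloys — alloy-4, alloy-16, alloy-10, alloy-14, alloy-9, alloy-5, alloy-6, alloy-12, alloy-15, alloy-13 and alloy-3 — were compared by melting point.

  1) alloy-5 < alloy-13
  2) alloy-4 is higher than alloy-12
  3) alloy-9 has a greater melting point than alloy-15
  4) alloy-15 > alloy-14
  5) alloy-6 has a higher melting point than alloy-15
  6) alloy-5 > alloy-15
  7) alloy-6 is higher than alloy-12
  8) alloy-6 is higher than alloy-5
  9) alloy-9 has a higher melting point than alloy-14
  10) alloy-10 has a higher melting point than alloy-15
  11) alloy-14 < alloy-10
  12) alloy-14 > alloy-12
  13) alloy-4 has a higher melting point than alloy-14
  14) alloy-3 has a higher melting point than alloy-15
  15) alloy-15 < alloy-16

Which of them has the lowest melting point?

alloy-12

Chaining upward from alloy-12: directly above it, alloy-14, alloy-6, alloy-4; then alloy-15, alloy-10, alloy-9; then alloy-5, alloy-16, alloy-3; then alloy-13.
That covers every other element, and nothing is given below alloy-12, so alloy-12 is the lowest melting point.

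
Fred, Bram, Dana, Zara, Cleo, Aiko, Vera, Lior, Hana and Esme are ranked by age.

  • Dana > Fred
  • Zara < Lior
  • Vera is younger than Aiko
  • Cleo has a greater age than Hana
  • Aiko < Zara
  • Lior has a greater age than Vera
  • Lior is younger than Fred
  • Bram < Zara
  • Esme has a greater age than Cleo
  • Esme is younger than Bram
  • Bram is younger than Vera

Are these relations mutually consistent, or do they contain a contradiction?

consistent

The single ordering Hana < Cleo < Esme < Bram < Vera < Aiko < Zara < Lior < Fred < Dana satisfies every listed relation, so no contradiction arises.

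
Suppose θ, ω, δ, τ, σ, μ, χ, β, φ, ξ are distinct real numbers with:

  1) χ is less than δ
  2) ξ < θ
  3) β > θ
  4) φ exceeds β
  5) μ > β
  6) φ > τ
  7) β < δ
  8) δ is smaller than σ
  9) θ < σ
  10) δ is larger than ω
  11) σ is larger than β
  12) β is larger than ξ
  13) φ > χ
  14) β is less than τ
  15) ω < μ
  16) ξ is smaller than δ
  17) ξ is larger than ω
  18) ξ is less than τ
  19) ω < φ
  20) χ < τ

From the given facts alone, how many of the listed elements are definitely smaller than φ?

6

From φ the given relations immediately reach ω, χ, β, τ.
From those, ξ, θ — 6 in total.
Nothing else is reachable below φ; 6 in all.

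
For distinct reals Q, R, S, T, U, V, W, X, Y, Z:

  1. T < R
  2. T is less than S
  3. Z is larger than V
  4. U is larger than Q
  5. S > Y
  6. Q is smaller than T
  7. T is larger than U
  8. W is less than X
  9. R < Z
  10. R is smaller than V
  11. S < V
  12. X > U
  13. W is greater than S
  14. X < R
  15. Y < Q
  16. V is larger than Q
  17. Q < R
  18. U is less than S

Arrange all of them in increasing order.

Y < Q < U < T < S < W < X < R < V < Z

The consecutive links are each given: Y < Q; Q < U; U < T; T < S; S < W; W < X; X < R; R < V; V < Z.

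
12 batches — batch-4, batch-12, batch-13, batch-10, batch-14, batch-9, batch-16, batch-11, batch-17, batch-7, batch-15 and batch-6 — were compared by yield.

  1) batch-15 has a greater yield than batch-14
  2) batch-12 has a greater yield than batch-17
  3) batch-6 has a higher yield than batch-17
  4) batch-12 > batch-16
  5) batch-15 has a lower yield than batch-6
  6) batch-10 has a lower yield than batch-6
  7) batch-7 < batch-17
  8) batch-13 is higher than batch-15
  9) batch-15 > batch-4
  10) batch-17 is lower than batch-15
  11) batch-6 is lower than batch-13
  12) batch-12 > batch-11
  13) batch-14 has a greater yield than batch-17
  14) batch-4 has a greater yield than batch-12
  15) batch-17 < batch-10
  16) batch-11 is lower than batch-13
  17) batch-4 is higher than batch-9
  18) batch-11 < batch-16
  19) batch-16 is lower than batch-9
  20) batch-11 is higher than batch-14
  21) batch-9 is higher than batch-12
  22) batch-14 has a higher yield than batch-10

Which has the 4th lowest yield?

Piecing the relations together gives one ordering: batch-7 < batch-17 < batch-10 < batch-14 < batch-11 < batch-16 < batch-12 < batch-9 < batch-4 < batch-15 < batch-6 < batch-13.
The 4th smallest is batch-14.

batch-14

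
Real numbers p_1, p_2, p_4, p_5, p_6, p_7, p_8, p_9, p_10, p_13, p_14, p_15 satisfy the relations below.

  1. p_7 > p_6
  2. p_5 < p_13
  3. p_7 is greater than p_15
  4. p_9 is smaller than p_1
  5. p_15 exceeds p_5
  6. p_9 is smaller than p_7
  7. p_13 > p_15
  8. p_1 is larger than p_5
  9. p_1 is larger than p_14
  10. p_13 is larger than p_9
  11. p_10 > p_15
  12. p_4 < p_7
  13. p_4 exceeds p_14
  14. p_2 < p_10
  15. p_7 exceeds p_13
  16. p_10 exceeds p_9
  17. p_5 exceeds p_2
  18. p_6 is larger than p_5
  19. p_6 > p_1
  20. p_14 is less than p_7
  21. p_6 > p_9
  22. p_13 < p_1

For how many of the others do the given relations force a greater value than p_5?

6

The elements the relations force above p_5 are p_15, p_10, p_13, p_1, p_6, p_7 — no chain reaches any other.
That is 6.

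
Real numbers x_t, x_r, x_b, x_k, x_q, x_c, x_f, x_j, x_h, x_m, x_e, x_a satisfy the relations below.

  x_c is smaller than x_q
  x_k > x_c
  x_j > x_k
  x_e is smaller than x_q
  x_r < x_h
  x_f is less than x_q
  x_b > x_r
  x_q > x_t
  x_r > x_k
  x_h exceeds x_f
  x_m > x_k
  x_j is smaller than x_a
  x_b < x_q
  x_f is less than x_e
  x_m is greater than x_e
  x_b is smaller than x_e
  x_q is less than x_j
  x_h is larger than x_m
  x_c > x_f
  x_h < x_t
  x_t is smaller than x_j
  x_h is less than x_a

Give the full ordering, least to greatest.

x_f < x_c < x_k < x_r < x_b < x_e < x_m < x_h < x_t < x_q < x_j < x_a

The consecutive links are each given: x_f < x_c; x_c < x_k; x_k < x_r; x_r < x_b; x_b < x_e; x_e < x_m; x_m < x_h; x_h < x_t; x_t < x_q; x_q < x_j; x_j < x_a.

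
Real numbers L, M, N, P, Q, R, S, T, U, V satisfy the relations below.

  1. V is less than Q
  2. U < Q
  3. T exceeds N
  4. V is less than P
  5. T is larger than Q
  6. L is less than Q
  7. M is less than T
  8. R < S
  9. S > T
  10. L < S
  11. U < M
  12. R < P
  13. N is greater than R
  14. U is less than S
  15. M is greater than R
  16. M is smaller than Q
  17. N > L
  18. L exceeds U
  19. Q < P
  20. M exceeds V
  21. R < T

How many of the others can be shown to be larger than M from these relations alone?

Directly above M: Q, T.
One step further: P, S (4 so far).
No other element is forced above M by the given relations, so the count is 4.

4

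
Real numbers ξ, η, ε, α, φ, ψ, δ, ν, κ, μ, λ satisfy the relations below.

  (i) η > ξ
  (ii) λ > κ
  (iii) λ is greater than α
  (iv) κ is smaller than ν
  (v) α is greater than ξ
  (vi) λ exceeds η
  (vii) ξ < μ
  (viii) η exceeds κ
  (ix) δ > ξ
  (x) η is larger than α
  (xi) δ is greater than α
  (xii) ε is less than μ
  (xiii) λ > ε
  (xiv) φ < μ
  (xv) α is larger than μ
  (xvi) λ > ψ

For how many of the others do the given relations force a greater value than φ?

Directly above φ: μ.
One step further: α (2 so far).
One step further: η, δ, λ (5 so far).
Nothing else is reachable above φ; 5 in all.

5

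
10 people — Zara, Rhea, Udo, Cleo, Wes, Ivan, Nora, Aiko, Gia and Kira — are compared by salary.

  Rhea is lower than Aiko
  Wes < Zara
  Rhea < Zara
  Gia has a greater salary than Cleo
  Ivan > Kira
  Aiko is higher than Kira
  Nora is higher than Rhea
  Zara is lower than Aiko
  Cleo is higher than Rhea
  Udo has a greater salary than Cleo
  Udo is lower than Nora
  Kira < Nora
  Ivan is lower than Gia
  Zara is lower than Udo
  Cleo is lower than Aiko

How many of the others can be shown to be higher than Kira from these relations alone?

4

Directly above Kira: Ivan, Aiko, Nora.
One step further: Gia (4 so far).
Nothing else is reachable above Kira; 4 in all.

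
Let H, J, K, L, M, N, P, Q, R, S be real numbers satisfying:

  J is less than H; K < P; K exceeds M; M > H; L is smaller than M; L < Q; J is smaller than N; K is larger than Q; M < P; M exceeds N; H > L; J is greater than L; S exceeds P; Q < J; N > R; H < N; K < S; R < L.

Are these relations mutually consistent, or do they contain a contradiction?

The single ordering R < L < Q < J < H < N < M < K < P < S satisfies every listed relation, so no contradiction arises.

consistent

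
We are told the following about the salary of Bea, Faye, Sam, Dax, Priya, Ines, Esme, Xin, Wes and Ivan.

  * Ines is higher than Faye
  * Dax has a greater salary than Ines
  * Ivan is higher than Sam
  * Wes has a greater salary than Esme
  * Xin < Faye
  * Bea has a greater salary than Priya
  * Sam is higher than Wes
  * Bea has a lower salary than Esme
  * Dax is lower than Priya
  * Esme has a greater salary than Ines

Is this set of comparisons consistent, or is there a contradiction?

The single ordering Xin < Faye < Ines < Dax < Priya < Bea < Esme < Wes < Sam < Ivan satisfies every listed relation, so no contradiction arises.

consistent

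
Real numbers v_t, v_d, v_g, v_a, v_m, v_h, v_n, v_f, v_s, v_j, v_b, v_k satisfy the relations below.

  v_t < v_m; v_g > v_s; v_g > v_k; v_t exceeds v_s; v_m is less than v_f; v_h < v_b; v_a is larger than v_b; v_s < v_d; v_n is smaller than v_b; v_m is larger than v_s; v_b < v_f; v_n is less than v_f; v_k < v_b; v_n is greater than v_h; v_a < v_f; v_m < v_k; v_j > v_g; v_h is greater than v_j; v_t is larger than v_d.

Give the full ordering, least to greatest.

v_s < v_d < v_t < v_m < v_k < v_g < v_j < v_h < v_n < v_b < v_a < v_f

Nothing is placed below v_s, so it is least; from there v_s < v_d; v_d < v_t; v_t < v_m; v_m < v_k; v_k < v_g; v_g < v_j; v_j < v_h; v_h < v_n; v_n < v_b; v_b < v_a; v_a < v_f, each given directly.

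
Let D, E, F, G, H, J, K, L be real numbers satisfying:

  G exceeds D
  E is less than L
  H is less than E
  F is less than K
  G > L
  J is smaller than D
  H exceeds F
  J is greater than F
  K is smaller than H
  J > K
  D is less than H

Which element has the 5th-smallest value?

H

Piecing the relations together gives one ordering: F < K < J < D < H < E < L < G.
Counting 5 from the smallest end gives H.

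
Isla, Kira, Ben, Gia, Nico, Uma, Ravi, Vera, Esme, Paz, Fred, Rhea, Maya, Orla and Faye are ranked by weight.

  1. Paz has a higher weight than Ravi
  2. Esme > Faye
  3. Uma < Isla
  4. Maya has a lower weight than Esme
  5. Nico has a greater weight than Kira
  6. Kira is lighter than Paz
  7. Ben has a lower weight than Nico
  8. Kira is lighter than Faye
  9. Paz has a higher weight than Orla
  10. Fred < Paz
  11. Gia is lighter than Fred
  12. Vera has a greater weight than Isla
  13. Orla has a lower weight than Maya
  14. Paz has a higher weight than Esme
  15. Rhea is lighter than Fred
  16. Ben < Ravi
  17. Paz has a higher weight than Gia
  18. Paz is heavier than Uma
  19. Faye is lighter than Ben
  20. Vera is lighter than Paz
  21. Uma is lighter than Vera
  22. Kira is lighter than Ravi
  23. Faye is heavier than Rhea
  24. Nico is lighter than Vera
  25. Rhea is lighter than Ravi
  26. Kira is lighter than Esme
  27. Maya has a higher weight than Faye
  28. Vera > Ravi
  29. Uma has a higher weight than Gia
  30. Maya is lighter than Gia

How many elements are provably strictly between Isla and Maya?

The relations place Maya below Isla. An element lies strictly between them when it is forced above Maya and also forced below Isla.
Above Maya: {Gia, Uma, Fred, Vera, Esme, Paz}. Below Isla: {Rhea, Kira, Orla, Faye, Gia, Uma}.
Intersection: {Gia, Uma} — 2.

2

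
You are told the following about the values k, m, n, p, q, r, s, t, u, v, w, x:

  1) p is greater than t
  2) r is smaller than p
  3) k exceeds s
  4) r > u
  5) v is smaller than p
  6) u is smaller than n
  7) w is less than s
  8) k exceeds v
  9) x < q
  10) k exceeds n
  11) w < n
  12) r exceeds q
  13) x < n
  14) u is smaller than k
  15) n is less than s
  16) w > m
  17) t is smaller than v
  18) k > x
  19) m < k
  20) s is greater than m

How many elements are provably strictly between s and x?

1

The relations place x below s. An element lies strictly between them when it is forced above x and also forced below s.
Above x: {q, r, n, k, p}. Below s: {m, w, u, n}.
Intersection: {n} — 1.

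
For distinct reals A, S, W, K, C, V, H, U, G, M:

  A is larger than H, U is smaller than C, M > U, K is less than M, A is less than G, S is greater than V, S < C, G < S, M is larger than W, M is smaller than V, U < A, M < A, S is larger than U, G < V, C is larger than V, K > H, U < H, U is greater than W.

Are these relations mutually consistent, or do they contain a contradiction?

consistent

The single ordering W < U < H < K < M < A < G < V < S < C satisfies every listed relation, so no contradiction arises.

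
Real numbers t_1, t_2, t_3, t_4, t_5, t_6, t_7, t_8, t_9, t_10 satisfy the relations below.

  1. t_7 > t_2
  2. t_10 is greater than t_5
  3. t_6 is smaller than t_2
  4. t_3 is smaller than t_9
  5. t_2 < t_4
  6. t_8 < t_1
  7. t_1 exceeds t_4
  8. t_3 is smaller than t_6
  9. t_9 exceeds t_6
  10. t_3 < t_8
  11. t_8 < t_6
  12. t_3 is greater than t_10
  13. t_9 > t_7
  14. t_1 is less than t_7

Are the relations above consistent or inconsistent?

Every relation is compatible with t_5 < t_10 < t_3 < t_8 < t_6 < t_2 < t_4 < t_1 < t_7 < t_9; the set is consistent.

consistent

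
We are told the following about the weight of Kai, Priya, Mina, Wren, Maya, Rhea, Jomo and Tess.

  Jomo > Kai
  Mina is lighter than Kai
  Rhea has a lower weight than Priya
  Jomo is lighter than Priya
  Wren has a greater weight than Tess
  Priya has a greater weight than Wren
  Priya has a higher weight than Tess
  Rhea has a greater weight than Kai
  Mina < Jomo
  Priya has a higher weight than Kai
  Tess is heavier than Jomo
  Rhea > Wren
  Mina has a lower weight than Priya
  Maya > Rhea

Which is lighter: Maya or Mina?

Mina < Kai and Kai < Jomo give Mina < Jomo.
Then Jomo < Tess extends the chain to Tess.
With Tess < Wren: Mina < Kai < Jomo < Tess < Wren.
Then Wren < Rhea extends the chain to Rhea.
Then Rhea < Maya extends the chain to Maya.
So Mina < Maya; Mina is the lighter of the two.

Mina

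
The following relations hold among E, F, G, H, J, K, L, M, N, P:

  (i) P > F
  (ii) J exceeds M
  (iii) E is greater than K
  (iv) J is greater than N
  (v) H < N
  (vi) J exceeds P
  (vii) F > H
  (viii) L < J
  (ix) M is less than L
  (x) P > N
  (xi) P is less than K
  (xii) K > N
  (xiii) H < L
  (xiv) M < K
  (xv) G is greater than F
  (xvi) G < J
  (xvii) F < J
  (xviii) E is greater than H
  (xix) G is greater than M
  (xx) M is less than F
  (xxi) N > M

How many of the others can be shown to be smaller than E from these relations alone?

From E the given relations immediately reach H, K.
From those, M, N, P — 5 in total.
From those, F — 6 in total.
No other element is forced below E by the given relations, so the count is 6.

6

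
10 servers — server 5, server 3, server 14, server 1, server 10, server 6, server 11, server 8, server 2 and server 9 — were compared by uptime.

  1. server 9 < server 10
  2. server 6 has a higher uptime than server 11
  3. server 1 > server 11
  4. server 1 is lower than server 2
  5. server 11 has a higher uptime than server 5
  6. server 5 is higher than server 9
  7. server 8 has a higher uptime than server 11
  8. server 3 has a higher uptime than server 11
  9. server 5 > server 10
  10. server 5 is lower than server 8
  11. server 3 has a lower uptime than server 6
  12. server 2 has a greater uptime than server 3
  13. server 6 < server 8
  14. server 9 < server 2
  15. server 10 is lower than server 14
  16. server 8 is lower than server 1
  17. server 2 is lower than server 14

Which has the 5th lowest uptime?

server 3

Chaining the given pairs: server 9 < server 10 < server 5 < server 11 < server 3 < server 6 < server 8 < server 1 < server 2 < server 14.
Counting 5 from the smallest end gives server 3.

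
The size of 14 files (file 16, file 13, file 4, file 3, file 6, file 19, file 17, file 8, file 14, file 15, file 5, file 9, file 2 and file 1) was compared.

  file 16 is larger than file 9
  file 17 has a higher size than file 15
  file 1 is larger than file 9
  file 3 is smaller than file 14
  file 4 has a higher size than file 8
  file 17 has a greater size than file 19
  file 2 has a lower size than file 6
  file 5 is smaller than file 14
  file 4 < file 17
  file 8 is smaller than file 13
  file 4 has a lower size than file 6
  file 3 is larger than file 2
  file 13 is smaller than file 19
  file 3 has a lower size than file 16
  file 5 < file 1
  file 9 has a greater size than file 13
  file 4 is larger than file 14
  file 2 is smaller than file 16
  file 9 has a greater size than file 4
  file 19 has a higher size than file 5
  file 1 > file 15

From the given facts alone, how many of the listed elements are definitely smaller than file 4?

5

Directly below file 4: file 8, file 14.
One step further: file 5, file 3 (4 so far).
One step further: file 2 (5 so far).
Nothing else is reachable below file 4; 5 in all.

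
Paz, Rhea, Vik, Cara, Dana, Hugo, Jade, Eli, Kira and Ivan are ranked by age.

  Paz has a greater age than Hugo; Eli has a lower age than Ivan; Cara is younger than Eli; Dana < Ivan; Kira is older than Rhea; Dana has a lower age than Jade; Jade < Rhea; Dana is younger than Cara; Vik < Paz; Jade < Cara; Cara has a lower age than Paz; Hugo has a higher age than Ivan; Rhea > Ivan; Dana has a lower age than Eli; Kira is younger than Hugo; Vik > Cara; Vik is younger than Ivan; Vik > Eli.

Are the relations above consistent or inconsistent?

consistent

Every relation is compatible with Dana < Jade < Cara < Eli < Vik < Ivan < Rhea < Kira < Hugo < Paz; the set is consistent.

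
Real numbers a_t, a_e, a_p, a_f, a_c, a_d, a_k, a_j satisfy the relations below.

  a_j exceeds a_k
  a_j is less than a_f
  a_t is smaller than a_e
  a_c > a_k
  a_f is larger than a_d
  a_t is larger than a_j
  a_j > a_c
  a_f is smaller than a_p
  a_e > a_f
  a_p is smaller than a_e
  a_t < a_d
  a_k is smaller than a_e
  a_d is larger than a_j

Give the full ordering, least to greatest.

The consecutive links are each given: a_k < a_c; a_c < a_j; a_j < a_t; a_t < a_d; a_d < a_f; a_f < a_p; a_p < a_e.

a_k < a_c < a_j < a_t < a_d < a_f < a_p < a_e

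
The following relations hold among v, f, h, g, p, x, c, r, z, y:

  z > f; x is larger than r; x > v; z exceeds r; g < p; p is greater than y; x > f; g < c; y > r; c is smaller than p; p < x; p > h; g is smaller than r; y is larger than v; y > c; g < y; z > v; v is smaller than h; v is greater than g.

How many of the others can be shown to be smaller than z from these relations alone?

From z the given relations immediately reach f, v, r.
From those, g — 4 in total.
Nothing else is reachable below z; 4 in all.

4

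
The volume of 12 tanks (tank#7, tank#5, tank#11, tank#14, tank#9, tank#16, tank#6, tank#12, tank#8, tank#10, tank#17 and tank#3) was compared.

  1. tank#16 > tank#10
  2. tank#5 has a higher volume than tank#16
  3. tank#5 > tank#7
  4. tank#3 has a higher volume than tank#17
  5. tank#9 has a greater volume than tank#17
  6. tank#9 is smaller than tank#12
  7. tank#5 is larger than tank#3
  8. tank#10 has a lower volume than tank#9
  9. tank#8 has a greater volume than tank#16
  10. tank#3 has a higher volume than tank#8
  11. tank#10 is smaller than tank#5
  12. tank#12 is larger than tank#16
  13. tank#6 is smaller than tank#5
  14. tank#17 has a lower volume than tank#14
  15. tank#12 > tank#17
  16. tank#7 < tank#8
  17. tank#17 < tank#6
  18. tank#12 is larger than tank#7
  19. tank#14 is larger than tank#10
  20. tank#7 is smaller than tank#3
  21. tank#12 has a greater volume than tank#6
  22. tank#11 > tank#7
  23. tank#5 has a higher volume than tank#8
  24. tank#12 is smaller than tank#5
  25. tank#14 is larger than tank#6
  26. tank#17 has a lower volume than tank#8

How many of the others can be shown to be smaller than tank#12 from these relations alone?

Directly below tank#12: tank#17, tank#7, tank#16, tank#9, tank#6.
One step further: tank#10 (6 so far).
Nothing else is reachable below tank#12; 6 in all.

6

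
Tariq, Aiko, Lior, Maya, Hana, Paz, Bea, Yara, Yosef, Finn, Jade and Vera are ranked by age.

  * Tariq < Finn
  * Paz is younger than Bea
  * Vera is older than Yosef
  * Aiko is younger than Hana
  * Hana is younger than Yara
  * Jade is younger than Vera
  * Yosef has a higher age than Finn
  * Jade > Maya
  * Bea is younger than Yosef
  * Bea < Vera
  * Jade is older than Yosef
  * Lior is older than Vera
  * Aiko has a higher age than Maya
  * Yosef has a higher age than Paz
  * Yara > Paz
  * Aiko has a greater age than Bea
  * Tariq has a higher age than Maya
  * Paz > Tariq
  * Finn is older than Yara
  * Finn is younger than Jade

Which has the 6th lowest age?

The consecutive relations fix a unique order: Maya < Tariq < Paz < Bea < Aiko < Hana < Yara < Finn < Yosef < Jade < Vera < Lior.
Counting 6 from the smallest end gives Hana.

Hana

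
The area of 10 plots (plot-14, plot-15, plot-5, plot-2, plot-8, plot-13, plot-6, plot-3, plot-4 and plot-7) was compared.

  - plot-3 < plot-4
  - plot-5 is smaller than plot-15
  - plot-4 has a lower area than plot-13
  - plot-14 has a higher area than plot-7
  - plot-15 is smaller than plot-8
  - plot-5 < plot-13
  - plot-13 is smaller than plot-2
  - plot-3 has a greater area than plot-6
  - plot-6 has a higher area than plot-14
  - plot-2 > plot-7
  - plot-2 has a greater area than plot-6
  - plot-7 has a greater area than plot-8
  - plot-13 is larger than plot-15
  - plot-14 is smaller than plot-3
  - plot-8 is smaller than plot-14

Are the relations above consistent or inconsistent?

consistent

The single ordering plot-5 < plot-15 < plot-8 < plot-7 < plot-14 < plot-6 < plot-3 < plot-4 < plot-13 < plot-2 satisfies every listed relation, so no contradiction arises.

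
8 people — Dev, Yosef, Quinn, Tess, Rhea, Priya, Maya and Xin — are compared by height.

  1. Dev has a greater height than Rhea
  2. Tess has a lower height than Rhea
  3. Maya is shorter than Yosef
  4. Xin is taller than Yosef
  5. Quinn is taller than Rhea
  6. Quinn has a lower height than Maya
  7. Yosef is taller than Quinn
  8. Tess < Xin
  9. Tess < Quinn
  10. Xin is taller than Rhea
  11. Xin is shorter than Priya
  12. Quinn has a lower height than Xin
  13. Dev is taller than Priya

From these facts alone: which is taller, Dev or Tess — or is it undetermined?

Following the relations from Tess: Tess < Rhea < Quinn < Maya < Yosef < Xin < Priya < Dev.
So Dev is taller.

Dev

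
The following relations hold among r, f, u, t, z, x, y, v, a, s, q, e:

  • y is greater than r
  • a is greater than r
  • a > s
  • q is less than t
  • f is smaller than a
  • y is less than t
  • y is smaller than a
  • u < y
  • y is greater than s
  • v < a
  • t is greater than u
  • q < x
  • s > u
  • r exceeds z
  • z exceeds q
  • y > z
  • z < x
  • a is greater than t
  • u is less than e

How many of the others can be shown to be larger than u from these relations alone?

Directly above u: s, e, y, t.
One step further: a (5 so far).
No other element is forced above u by the given relations, so the count is 5.

5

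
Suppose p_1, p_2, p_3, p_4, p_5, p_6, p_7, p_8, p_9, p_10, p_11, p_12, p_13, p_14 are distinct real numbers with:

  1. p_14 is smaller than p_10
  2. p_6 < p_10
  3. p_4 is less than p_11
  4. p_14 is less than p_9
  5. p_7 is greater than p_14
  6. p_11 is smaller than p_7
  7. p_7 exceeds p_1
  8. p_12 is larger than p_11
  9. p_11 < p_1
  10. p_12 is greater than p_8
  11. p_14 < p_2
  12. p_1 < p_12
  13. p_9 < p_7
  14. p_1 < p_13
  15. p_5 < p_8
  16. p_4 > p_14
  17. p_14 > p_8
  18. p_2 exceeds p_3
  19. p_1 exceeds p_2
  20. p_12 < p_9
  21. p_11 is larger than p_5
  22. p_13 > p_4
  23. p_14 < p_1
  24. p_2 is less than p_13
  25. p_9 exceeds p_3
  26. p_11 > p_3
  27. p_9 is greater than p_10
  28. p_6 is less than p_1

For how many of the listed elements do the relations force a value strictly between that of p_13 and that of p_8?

5

Chaining upward from p_8 reaches: p_14, p_2, p_10, p_4, p_11, p_1, p_12, p_9, p_7.
Chaining downward from p_13 reaches: p_6, p_3, p_5, p_14, p_2, p_4, p_11, p_1.
Strictly between p_8 and p_13 are those in both lists: p_14, p_2, p_4, p_11, p_1 — 5 elements.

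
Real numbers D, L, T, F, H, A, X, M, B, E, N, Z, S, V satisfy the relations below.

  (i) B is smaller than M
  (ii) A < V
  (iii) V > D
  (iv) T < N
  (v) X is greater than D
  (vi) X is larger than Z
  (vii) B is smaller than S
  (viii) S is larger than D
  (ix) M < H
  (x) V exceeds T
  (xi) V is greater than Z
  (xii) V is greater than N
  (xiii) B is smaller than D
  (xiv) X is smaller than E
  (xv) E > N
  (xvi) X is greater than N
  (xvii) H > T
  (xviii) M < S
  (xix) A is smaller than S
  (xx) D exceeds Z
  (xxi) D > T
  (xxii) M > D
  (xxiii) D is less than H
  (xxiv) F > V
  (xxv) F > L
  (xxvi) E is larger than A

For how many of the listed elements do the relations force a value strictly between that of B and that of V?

1

The relations place B below V. An element lies strictly between them when it is forced above B and also forced below V.
Above B: {D, M, X, S, E, H, F}. Below V: {T, Z, N, D, A}.
Intersection: {D} — 1.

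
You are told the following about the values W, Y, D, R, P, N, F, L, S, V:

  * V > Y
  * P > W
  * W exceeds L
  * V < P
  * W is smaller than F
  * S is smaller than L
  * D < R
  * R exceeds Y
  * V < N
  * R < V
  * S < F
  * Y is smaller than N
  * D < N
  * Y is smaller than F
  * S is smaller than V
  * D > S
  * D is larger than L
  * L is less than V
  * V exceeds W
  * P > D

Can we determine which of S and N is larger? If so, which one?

S < L and L < D give S < D.
With D < R: S < L < D < R.
Then R < V extends the chain to V.
With V < N: S < L < D < R < V < N.
So N is larger.

N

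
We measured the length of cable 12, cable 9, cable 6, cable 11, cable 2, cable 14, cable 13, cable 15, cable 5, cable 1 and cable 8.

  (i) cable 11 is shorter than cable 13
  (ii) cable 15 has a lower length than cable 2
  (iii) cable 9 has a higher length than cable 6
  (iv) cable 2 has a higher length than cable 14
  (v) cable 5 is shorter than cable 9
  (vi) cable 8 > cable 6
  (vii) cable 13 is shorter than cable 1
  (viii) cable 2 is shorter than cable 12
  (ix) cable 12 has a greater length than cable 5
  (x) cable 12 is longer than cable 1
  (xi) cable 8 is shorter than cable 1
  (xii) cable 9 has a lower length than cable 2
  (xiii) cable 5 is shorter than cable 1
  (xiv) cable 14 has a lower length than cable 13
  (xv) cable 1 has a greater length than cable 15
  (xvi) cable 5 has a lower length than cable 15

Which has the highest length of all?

cable 12

Chaining downward from cable 12: directly below it, cable 5, cable 2, cable 1; then cable 14, cable 9, cable 8, cable 15, cable 13; then cable 6, cable 11.
That covers every other element, and nothing is given above cable 12, so cable 12 is the highest length.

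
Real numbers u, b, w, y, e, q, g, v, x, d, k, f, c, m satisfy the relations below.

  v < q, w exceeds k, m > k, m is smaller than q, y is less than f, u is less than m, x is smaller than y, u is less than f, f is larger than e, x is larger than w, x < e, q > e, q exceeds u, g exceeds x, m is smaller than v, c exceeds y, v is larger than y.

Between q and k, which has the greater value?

q

Chaining the given relations: k < w < x < y < v < q.
So k < q; q is the larger of the two.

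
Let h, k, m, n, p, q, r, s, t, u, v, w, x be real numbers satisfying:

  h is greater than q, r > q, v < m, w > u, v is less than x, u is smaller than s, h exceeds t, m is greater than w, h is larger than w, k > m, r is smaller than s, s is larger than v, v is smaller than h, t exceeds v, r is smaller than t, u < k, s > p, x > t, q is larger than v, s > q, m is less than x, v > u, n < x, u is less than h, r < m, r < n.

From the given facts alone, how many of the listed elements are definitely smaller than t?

4

The elements the relations force below t are u, v, q, r — no chain reaches any other.
That is 4.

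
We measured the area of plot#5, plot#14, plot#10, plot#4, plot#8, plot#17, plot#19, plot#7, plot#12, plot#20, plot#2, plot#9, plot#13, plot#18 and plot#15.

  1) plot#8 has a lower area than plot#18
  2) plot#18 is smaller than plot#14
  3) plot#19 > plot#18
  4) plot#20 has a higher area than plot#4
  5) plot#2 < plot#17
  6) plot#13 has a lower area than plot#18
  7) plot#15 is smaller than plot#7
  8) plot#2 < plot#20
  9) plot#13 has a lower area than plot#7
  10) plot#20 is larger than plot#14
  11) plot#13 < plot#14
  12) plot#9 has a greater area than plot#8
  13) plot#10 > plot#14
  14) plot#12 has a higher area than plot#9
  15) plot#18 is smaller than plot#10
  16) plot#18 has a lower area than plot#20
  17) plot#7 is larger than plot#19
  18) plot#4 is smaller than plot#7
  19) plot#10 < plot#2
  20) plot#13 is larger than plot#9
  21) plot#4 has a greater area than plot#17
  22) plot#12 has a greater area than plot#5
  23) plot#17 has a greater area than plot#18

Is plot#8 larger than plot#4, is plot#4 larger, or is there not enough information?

Link the given pairs in sequence: plot#8 < plot#9; plot#9 < plot#13; plot#13 < plot#18; plot#18 < plot#14; plot#14 < plot#10; plot#10 < plot#2; plot#2 < plot#17; plot#17 < plot#4.
Together: plot#8 < plot#9 < plot#13 < plot#18 < plot#14 < plot#10 < plot#2 < plot#17 < plot#4.
So plot#4 is larger.

plot#4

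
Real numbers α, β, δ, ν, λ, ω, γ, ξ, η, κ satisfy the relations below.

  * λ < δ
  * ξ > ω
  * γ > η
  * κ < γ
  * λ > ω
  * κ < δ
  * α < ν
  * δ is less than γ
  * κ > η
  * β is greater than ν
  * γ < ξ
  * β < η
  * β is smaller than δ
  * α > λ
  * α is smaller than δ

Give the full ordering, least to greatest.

Each adjacent pair is fixed by a given relation: ω < λ; λ < α; α < ν; ν < β; β < η; η < κ; κ < δ; δ < γ; γ < ξ. Chaining them end to end gives the full order.

ω < λ < α < ν < β < η < κ < δ < γ < ξ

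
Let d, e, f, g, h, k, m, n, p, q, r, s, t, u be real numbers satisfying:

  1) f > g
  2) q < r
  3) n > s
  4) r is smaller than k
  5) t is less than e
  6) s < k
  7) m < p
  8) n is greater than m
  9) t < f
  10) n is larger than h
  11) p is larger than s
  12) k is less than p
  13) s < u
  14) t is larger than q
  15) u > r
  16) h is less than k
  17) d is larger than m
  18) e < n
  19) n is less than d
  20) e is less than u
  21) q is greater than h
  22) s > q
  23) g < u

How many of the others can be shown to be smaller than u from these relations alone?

From u the given relations immediately reach s, g, r, e.
From those, q, t — 6 in total.
From those, h — 7 in total.
Nothing else is reachable below u; 7 in all.

7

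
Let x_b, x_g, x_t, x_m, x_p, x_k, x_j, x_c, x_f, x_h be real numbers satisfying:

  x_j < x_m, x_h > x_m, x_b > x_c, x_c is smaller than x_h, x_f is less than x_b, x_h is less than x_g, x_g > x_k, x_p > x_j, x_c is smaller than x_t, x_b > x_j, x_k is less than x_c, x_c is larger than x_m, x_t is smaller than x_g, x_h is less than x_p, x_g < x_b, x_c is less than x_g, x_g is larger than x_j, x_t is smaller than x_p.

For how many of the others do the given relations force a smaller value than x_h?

4

Directly below x_h: x_m, x_c.
One step further: x_j, x_k (4 so far).
No other element is forced below x_h by the given relations, so the count is 4.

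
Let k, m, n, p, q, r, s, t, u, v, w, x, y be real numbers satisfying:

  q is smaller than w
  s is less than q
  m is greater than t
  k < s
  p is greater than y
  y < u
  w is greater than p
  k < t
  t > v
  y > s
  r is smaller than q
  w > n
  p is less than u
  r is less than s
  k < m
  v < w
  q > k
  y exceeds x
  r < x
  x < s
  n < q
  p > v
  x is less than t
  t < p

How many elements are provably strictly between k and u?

The relations place k below u. An element lies strictly between them when it is forced above k and also forced below u.
Above k: {s, y, t, q, p, m, w}. Below u: {r, x, s, v, y, t, p}.
Intersection: {s, y, t, p} — 4.

4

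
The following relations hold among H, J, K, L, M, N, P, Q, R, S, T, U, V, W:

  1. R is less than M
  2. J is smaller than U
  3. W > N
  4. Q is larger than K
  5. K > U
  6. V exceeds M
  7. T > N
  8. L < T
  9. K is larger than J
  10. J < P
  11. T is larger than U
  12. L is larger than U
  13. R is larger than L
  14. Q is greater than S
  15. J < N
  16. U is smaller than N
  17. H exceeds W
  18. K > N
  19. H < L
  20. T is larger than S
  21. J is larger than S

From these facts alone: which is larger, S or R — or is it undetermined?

R

Chaining the given relations: S < J < N < W < H < L < R.
So R is larger.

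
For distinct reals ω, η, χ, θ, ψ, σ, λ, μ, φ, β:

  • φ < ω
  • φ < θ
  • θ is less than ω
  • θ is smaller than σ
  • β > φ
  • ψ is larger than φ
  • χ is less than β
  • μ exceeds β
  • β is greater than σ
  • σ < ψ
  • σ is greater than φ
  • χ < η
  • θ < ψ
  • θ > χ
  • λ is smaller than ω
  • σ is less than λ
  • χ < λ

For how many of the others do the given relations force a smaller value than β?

4

The elements the relations force below β are χ, φ, θ, σ — no chain reaches any other.
That is 4.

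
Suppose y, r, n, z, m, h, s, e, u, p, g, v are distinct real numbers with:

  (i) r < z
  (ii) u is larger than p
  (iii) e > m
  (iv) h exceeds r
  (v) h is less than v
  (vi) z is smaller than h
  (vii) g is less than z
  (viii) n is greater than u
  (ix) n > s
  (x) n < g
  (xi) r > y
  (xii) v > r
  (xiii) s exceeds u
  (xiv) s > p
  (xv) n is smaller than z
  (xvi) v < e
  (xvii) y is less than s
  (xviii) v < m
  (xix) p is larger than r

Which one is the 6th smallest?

n

Piecing the relations together gives one ordering: y < r < p < u < s < n < g < z < h < v < m < e.
The 6th smallest is n.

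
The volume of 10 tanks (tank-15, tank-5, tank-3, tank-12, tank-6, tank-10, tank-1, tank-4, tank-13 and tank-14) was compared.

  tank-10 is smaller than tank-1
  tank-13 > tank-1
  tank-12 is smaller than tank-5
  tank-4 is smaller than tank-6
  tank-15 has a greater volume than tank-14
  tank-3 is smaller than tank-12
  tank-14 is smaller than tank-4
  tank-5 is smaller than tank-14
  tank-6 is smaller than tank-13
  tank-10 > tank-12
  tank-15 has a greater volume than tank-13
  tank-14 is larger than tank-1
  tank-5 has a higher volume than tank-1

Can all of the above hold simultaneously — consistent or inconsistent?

consistent

The single ordering tank-3 < tank-12 < tank-10 < tank-1 < tank-5 < tank-14 < tank-4 < tank-6 < tank-13 < tank-15 satisfies every listed relation, so no contradiction arises.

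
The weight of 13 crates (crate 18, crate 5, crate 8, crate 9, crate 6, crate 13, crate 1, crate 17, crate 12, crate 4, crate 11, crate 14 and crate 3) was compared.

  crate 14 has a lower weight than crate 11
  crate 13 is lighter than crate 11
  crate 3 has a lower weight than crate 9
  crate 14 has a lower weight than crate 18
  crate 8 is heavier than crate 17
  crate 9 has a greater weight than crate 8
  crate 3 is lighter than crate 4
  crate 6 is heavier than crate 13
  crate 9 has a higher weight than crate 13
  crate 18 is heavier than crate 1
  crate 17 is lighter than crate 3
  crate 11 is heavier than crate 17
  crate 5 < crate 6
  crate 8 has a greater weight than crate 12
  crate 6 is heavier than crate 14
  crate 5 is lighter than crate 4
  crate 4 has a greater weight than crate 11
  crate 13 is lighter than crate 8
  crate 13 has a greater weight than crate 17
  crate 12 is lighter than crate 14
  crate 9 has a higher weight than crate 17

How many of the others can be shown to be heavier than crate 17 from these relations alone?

Directly above crate 17: crate 13, crate 8, crate 11, crate 3, crate 9.
One step further: crate 4, crate 6 (7 so far).
No other element is forced above crate 17 by the given relations, so the count is 7.

7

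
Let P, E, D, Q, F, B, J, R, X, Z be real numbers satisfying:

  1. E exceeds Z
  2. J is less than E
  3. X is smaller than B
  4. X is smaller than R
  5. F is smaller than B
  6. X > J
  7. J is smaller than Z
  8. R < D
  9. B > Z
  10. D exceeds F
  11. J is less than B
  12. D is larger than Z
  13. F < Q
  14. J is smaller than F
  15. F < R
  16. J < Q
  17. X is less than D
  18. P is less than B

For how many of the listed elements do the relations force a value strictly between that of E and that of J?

The relations place J below E. An element lies strictly between them when it is forced above J and also forced below E.
Above J: {X, Z, F, B, R, Q, D}. Below E: {Z}.
Intersection: {Z} — 1.

1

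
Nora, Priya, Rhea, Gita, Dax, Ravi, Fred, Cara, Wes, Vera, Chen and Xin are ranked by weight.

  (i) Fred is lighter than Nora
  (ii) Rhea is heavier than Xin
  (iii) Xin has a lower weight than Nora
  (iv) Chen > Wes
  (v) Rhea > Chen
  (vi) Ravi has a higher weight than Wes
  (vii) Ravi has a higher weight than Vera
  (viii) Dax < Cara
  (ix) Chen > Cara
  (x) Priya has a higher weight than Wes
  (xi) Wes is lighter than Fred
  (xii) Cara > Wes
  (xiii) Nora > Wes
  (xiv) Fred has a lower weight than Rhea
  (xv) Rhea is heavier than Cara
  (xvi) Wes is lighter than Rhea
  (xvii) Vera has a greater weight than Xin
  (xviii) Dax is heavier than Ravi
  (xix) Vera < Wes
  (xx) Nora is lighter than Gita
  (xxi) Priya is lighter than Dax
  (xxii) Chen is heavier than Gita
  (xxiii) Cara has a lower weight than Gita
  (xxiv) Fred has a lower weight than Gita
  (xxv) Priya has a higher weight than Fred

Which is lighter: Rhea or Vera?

Link the given pairs in sequence: Vera < Wes; Wes < Ravi; Ravi < Dax; Dax < Cara; Cara < Gita; Gita < Chen; Chen < Rhea.
Chaining these gives Vera < Wes < Ravi < Dax < Cara < Gita < Chen < Rhea.
So Vera < Rhea; Vera is the lighter of the two.

Vera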